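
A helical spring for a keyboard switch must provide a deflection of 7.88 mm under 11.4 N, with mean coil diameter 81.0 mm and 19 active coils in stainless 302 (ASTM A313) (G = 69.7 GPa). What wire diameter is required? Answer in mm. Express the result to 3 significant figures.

Required rate k = F/δ = 11.4/7.88 = 1.4467 N/mm
d = (8D³N_a·k / G)^(1/4) = (8·81.0³·19·1.4467 / (69.7×10³))^0.25
  = (1676.7)^0.25 = 6.3990 mm

6.40 mm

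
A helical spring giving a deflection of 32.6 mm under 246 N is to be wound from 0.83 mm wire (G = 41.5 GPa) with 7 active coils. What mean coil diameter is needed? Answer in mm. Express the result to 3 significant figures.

Required rate k = F/δ = 246/32.6 = 7.546 N/mm
D = (Gd⁴/(8N_a·k))^(1/3) = (41.5×10³·0.83⁴/(8·7·7.546))^(1/3)
  = (46.6074)^(1/3) = 3.5987 mm

3.60 mm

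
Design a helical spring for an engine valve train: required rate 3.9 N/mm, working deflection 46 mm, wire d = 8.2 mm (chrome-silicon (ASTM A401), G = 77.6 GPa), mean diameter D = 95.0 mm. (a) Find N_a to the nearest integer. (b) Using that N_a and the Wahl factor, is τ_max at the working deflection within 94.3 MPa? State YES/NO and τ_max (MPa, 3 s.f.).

(a) 13 coils; (b) YES, τ_max = 89.3 MPa

N_a = Gd⁴/(8D³k) = (77.6×10³)(8.2⁴)/(8·95.0³·3.9) = 13.12 → N_a = 13
Actual rate k = Gd⁴/(8D³·13) = 3.9347 N/mm
Working load F = kδ = 3.9347·46 = 181 N
C = 95.0/8.2 = 11.5854; K_W = (4C−1)/(4C−4)+0.615/C = 1.1239
τ_max = K_W·8FD/(πd³) = 1.1239·79.413 = 89.255 MPa
τ_max ≤ 94.3 MPa → acceptable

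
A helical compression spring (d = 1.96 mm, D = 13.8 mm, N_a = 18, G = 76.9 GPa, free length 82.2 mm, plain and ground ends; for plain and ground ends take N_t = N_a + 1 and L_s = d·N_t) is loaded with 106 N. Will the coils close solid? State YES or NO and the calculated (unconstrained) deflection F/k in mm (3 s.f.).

k = Gd⁴/(8D³N_a) = (76.9×10³)(1.96⁴)/(8·13.8³·18) = 2.9988 N/mm
N_t = 19; L_s = 1.96·19 = 37.24 mm; δ_solid = L₀ − L_s = 82.2 − 37.24 = 44.96 mm
δ = F/k = 106/2.9988 = 35.347 mm
δ < δ_solid → spring does not go solid

NO, δ = 35.3 mm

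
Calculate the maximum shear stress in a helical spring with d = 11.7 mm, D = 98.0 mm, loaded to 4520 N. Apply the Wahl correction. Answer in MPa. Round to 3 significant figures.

Spring index C = D/d = 98.0/11.7 = 8.3761
K_W = (4C−1)/(4C−4) + 0.615/C = 32.504/29.504 + 0.0734 = 1.1751
τ₀ = 8FD/(πd³) = 8·4520·98.0/(π·11.7³) = 3.54368e+06/5031.6 = 704.28 MPa
τ_max = K·τ₀ = 1.1751 × 704.28 = 827.61 MPa

828 MPa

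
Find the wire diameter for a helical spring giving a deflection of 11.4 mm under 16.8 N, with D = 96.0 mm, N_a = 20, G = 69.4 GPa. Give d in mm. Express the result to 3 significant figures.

Required rate k = F/δ = 16.8/11.4 = 1.4737 N/mm
d = (8D³N_a·k / G)^(1/4) = (8·96.0³·20·1.4737 / (69.4×10³))^0.25
  = (3005.9)^0.25 = 7.4045 mm

7.40 mm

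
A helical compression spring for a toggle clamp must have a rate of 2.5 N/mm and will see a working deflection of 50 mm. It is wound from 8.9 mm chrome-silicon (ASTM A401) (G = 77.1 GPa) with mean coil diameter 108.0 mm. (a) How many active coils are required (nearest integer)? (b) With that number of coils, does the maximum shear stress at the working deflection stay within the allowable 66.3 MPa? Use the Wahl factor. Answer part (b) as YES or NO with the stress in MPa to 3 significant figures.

(a) 19 coils; (b) YES, τ_max = 55.1 MPa

N_a = Gd⁴/(8D³k) = (77.1×10³)(8.9⁴)/(8·108.0³·2.5) = 19.2 → N_a = 19
Actual rate k = Gd⁴/(8D³·19) = 2.5264 N/mm
Working load F = kδ = 2.5264·50 = 126.32 N
C = 108.0/8.9 = 12.1348; K_W = (4C−1)/(4C−4)+0.615/C = 1.1180
τ_max = K_W·8FD/(πd³) = 1.1180·49.279 = 55.096 MPa
τ_max ≤ 66.3 MPa → acceptable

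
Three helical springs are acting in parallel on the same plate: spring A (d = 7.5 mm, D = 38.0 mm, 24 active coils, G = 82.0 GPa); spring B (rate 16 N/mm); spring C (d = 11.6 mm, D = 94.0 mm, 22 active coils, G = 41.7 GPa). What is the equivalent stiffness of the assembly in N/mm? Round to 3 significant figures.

k_A = Gd⁴/(8D³N_a) = (82.0×10³)(7.5⁴)/(8·38.0³·24) = 24.627 N/mm
k_C = Gd⁴/(8D³N_a) = (41.7×10³)(11.6⁴)/(8·94.0³·22) = 5.165 N/mm
Parallel: k_eq = 24.627 + 16 + 5.165 = 45.792 N/mm

45.8 N/mm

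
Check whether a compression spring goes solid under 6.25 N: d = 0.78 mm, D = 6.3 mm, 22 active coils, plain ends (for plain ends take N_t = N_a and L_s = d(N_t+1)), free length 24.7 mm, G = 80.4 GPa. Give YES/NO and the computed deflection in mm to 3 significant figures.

k = Gd⁴/(8D³N_a) = (80.4×10³)(0.78⁴)/(8·6.3³·22) = 0.67624 N/mm
N_t = 22; L_s = 0.78·23 = 17.94 mm; δ_solid = L₀ − L_s = 24.7 − 17.94 = 6.76 mm
δ = F/k = 6.25/0.67624 = 9.2423 mm
δ ≥ δ_solid → spring goes solid

YES, δ = 9.24 mm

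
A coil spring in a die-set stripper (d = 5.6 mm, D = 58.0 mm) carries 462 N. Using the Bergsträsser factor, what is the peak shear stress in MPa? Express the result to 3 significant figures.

Spring index C = D/d = 58.0/5.6 = 10.3571
K_B = (4C+2)/(4C−3) = 43.429/38.429 = 1.1301
τ₀ = 8FD/(πd³) = 8·462·58.0/(π·5.6³) = 214368/551.71 = 388.55 MPa
τ_max = K·τ₀ = 1.1301 × 388.55 = 439.1 MPa

439 MPa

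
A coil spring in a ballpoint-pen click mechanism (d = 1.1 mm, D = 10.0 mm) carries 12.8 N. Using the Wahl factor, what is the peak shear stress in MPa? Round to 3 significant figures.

284 MPa

Spring index C = D/d = 10.0/1.1 = 9.0909
K_W = (4C−1)/(4C−4) + 0.615/C = 35.364/32.364 + 0.0677 = 1.1603
τ₀ = 8FD/(πd³) = 8·12.8·10.0/(π·1.1³) = 1024/4.1815 = 244.89 MPa
τ_max = K·τ₀ = 1.1603 × 244.89 = 284.16 MPa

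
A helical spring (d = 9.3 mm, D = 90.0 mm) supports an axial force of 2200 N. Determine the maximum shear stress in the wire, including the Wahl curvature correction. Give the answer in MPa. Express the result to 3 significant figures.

721 MPa

Spring index C = D/d = 90.0/9.3 = 9.6774
K_W = (4C−1)/(4C−4) + 0.615/C = 37.710/34.710 + 0.0636 = 1.1500
τ₀ = 8FD/(πd³) = 8·2200·90.0/(π·9.3³) = 1.584e+06/2527 = 626.84 MPa
τ_max = K·τ₀ = 1.1500 × 626.84 = 720.85 MPa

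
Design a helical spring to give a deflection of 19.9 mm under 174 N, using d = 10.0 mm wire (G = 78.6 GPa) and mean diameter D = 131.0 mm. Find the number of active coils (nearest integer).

5

Required rate k = F/δ = 174/19.9 = 8.7437 N/mm
N_a = Gd⁴/(8D³k) = (78.6×10³ × 10.0⁴)/(8 × 131.0³ × 8.7437)
    = 7.86e+08 / 1.57253e+08 = 4.998 → 5 coils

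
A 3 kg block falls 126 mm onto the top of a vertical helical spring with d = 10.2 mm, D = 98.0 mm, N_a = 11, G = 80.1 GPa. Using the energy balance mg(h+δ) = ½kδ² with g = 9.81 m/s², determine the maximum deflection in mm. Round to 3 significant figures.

k = Gd⁴/(8D³N_a) = (80.1×10³)(10.2⁴)/(8·98.0³·11) = 10.468 N/mm
W = mg = 3 × 9.81 = 29.43 N
½kδ² − Wδ − Wh = 0 → δ = (W + √(W² + 2kWh))/k
δ = (29.43 + √(866.12 + 77636))/10.468 = (29.43 + 280.18)/10.468 = 29.576 mm

29.6 mm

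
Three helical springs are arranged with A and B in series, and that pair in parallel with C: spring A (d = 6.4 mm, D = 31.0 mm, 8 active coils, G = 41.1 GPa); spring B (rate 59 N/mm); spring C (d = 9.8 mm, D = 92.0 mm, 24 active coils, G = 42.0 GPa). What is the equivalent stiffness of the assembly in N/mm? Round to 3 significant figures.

25.0 N/mm

k_A = Gd⁴/(8D³N_a) = (41.1×10³)(6.4⁴)/(8·31.0³·8) = 36.166 N/mm
k_C = Gd⁴/(8D³N_a) = (42.0×10³)(9.8⁴)/(8·92.0³·24) = 2.5911 N/mm
Springs A,B series: k_AB = 1/(1/36.166+1/59) = 22.422 N/mm; parallel with C: k_eq = 22.422+2.5911 = 25.013 N/mm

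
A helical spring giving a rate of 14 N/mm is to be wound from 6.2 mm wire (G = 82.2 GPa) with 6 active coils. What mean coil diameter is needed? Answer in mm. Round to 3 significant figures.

D = (Gd⁴/(8N_a·k))^(1/3) = (82.2×10³·6.2⁴/(8·6·14))^(1/3)
  = (180746)^(1/3) = 56.5401 mm

56.5 mm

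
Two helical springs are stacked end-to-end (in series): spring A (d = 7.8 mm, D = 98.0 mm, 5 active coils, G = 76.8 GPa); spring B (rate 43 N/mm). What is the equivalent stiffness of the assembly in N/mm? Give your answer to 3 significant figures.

k_A = Gd⁴/(8D³N_a) = (76.8×10³)(7.8⁴)/(8·98.0³·5) = 7.5509 N/mm
Series: 1/k_eq = 1/7.5509 + 1/43 = 0.15569; k_eq = 6.423 N/mm

6.42 N/mm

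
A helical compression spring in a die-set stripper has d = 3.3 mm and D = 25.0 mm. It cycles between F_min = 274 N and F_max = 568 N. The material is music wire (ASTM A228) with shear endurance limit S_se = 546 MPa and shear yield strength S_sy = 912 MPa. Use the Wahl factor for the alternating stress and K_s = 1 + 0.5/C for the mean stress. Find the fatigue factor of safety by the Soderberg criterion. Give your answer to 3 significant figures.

C = D/d = 25.0/3.3 = 7.5758; K_W = (4C−1)/(4C−4)+0.615/C = 1.1952; K_s = 1+0.5/C = 1.0660
F_a = (F_max−F_min)/2 = 147 N; F_m = (F_max+F_min)/2 = 421 N
τ_a = K_W·8F_aD/(πd³) = 1.1952 × 260.41 = 311.25 MPa
τ_m = K_s·8F_mD/(πd³) = 1.0660 × 745.8 = 795.02 MPa
Soderberg: 1/n_f = τ_a/S_se + τ_m/S_sy = 311.25/546 + 795.02/912 = 0.57005 + 0.87173 = 1.4418
n_f = 1/1.4418 = 0.6936

0.694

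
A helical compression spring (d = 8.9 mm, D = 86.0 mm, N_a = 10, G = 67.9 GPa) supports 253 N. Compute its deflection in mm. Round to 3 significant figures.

k = Gd⁴/(8D³N_a) = (67.9×10³)(8.9⁴)/(8·86.0³·10) = 8.3723 N/mm
δ = F/k = 253 / 8.3723 = 30.219 mm

30.2 mm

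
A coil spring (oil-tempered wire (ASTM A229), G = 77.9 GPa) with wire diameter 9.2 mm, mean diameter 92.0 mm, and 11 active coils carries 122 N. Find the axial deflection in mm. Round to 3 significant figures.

k = Gd⁴/(8D³N_a) = (77.9×10³)(9.2⁴)/(8·92.0³·11) = 8.1441 N/mm
δ = F/k = 122 / 8.1441 = 14.98 mm

15.0 mm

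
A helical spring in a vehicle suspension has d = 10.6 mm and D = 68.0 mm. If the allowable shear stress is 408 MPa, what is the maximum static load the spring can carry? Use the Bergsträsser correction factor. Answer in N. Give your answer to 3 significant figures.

2300 N

C = D/d = 68.0/10.6 = 6.4151
K_B = (4C+2)/(4C−3) = 27.660/22.660 = 1.2206
τ_max = K·8FD/(πd³) → F_max = τ_allow·πd³/(8DK)
F_max = 408·π·10.6³/(8·68.0·1.2206) = 1.5266e+06/664.03 = 2299 N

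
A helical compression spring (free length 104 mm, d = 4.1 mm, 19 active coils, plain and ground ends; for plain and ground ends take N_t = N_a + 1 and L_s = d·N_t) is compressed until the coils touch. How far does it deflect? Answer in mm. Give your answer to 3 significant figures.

22.0 mm

N_t = 20; L_s = 4.1·20 = 82 mm
δ_solid = L₀ − L_s = 104 − 82 = 22 mm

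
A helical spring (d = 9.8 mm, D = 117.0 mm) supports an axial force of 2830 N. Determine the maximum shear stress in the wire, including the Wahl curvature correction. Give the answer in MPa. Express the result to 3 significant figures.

1000 MPa

Spring index C = D/d = 117.0/9.8 = 11.9388
K_W = (4C−1)/(4C−4) + 0.615/C = 46.755/43.755 + 0.0515 = 1.1201
τ₀ = 8FD/(πd³) = 8·2830·117.0/(π·9.8³) = 2.64888e+06/2956.8 = 895.85 MPa
τ_max = K·τ₀ = 1.1201 × 895.85 = 1003.4 MPa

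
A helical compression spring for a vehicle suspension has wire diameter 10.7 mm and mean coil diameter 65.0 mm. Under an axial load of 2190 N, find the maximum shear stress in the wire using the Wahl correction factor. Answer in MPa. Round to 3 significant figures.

Spring index C = D/d = 65.0/10.7 = 6.0748
K_W = (4C−1)/(4C−4) + 0.615/C = 23.299/20.299 + 0.1012 = 1.2490
τ₀ = 8FD/(πd³) = 8·2190·65.0/(π·10.7³) = 1.1388e+06/3848.6 = 295.9 MPa
τ_max = K·τ₀ = 1.2490 × 295.9 = 369.59 MPa

370 MPa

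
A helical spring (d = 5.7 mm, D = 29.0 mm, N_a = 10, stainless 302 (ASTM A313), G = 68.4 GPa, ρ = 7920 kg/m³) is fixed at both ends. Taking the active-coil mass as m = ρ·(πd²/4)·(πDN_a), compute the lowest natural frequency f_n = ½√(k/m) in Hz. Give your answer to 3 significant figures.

k = Gd⁴/(8D³N_a) = (68.4×10³)(5.7⁴)/(8·29.0³·10) = 37.006 N/mm = 37006 N/m
Wire length L = πDN_a = π·29.0·10 = 911.06 mm
m = ρ·(πd²/4)·L = 7920 × 25.518×10⁻⁶ m² × 0.91106 m = 0.18412 kg
f_n = ½√(k/m) = 0.5·√(37006/0.18412) = 0.5·√(2.0098e+05) = 224.16 Hz

224 Hz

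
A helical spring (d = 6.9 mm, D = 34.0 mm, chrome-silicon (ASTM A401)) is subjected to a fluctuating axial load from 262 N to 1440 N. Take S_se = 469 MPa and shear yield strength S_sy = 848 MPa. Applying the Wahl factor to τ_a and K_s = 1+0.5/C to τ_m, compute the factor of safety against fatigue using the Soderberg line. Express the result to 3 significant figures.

C = D/d = 34.0/6.9 = 4.9275; K_W = (4C−1)/(4C−4)+0.615/C = 1.3158; K_s = 1+0.5/C = 1.1015
F_a = (F_max−F_min)/2 = 589 N; F_m = (F_max+F_min)/2 = 851 N
τ_a = K_W·8F_aD/(πd³) = 1.3158 × 155.23 = 204.25 MPa
τ_m = K_s·8F_mD/(πd³) = 1.1015 × 224.29 = 247.04 MPa
Soderberg: 1/n_f = τ_a/S_se + τ_m/S_sy = 204.25/469 + 247.04/848 = 0.43551 + 0.29133 = 0.72683
n_f = 1/0.72683 = 1.376

1.38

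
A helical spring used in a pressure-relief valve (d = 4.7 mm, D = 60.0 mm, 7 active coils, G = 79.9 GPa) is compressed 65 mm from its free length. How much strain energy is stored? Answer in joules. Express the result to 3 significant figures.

k = Gd⁴/(8D³N_a) = (79.9×10³)(4.7⁴)/(8·60.0³·7) = 3.2233 N/mm
U = ½kδ² = 0.5 × 3.2233 × 65² = 6809.2 N·mm = 6.8092 J

6.81 J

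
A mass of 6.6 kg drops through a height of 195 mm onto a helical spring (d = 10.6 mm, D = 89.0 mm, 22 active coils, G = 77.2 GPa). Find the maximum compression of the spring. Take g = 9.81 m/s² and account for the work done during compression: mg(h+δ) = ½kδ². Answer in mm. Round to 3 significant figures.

k = Gd⁴/(8D³N_a) = (77.2×10³)(10.6⁴)/(8·89.0³·22) = 7.8552 N/mm
W = mg = 6.6 × 9.81 = 64.746 N
½kδ² − Wδ − Wh = 0 → δ = (W + √(W² + 2kWh))/k
δ = (64.746 + √(4192 + 198352))/7.8552 = (64.746 + 450.05)/7.8552 = 65.535 mm

65.5 mm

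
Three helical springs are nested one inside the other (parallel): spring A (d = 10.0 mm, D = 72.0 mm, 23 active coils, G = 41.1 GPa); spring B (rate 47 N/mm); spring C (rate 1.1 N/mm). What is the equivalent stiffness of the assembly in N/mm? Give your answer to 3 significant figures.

54.1 N/mm

k_A = Gd⁴/(8D³N_a) = (41.1×10³)(10.0⁴)/(8·72.0³·23) = 5.9845 N/mm
Parallel: k_eq = 5.9845 + 47 + 1.1 = 54.084 N/mm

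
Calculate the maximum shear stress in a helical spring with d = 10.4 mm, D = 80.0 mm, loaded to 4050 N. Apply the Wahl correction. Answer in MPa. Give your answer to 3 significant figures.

874 MPa

Spring index C = D/d = 80.0/10.4 = 7.6923
K_W = (4C−1)/(4C−4) + 0.615/C = 29.769/26.769 + 0.0800 = 1.1920
τ₀ = 8FD/(πd³) = 8·4050·80.0/(π·10.4³) = 2.592e+06/3533.9 = 733.47 MPa
τ_max = K·τ₀ = 1.1920 × 733.47 = 874.32 MPa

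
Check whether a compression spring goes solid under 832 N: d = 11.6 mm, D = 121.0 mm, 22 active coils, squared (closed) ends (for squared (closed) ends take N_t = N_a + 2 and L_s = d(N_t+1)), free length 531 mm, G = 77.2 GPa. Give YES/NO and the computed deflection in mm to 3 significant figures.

k = Gd⁴/(8D³N_a) = (77.2×10³)(11.6⁴)/(8·121.0³·22) = 4.4831 N/mm
N_t = 24; L_s = 11.6·25 = 290 mm; δ_solid = L₀ − L_s = 531 − 290 = 241 mm
δ = F/k = 832/4.4831 = 185.58 mm
δ < δ_solid → spring does not go solid

NO, δ = 186 mm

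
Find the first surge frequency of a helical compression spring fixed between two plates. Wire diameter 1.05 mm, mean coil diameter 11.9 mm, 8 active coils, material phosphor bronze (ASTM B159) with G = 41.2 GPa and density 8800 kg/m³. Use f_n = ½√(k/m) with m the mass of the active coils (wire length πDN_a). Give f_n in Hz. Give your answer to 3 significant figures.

k = Gd⁴/(8D³N_a) = (41.2×10³)(1.05⁴)/(8·11.9³·8) = 0.46434 N/mm = 464.34 N/m
Wire length L = πDN_a = π·11.9·8 = 299.08 mm
m = ρ·(πd²/4)·L = 8800 × 0.8659×10⁻⁶ m² × 0.29908 m = 0.002279 kg
f_n = ½√(k/m) = 0.5·√(464.34/0.002279) = 0.5·√(2.0375e+05) = 225.69 Hz

226 Hz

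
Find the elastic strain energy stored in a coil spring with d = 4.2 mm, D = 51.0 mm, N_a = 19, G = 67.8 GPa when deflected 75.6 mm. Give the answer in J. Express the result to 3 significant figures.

2.99 J

k = Gd⁴/(8D³N_a) = (67.8×10³)(4.2⁴)/(8·51.0³·19) = 1.0463 N/mm
U = ½kδ² = 0.5 × 1.0463 × 75.6² = 2990.1 N·mm = 2.9901 J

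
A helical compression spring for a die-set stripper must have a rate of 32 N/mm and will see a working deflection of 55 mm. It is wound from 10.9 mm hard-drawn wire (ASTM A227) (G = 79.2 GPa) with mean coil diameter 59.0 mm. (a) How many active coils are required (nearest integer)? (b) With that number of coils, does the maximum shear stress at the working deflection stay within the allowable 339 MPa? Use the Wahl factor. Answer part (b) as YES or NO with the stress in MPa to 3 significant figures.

N_a = Gd⁴/(8D³k) = (79.2×10³)(10.9⁴)/(8·59.0³·32) = 21.26 → N_a = 21
Actual rate k = Gd⁴/(8D³·21) = 32.402 N/mm
Working load F = kδ = 32.402·55 = 1782.1 N
C = 59.0/10.9 = 5.4128; K_W = (4C−1)/(4C−4)+0.615/C = 1.2836
τ_max = K_W·8FD/(πd³) = 1.2836·206.75 = 265.38 MPa
τ_max ≤ 339 MPa → acceptable

(a) 21 coils; (b) YES, τ_max = 265 MPa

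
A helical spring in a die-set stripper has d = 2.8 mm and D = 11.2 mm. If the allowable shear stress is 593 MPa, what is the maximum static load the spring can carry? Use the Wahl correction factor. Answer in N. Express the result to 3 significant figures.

C = D/d = 11.2/2.8 = 4.0000
K_W = (4C−1)/(4C−4) + 0.615/C = 15.000/12.000 + 0.1537 = 1.4038
τ_max = K·8FD/(πd³) → F_max = τ_allow·πd³/(8DK)
F_max = 593·π·2.8³/(8·11.2·1.4038) = 40896/125.78 = 325.15 N

325 N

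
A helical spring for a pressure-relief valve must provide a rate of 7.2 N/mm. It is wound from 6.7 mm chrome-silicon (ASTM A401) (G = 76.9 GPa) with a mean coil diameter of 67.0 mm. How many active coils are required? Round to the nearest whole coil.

N_a = Gd⁴/(8D³k) = (76.9×10³ × 6.7⁴)/(8 × 67.0³ × 7.2)
    = 1.54962e+08 / 1.73239e+07 = 8.945 → 9 coils

9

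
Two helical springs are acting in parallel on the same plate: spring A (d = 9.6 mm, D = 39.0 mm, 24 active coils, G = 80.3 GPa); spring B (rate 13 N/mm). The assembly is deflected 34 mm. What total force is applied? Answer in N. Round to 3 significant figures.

k_A = Gd⁴/(8D³N_a) = (80.3×10³)(9.6⁴)/(8·39.0³·24) = 59.883 N/mm
Parallel: k_eq = 59.883 + 13 = 72.883 N/mm
F = k_eq·δ = 72.883·34 = 2478 N

2480 N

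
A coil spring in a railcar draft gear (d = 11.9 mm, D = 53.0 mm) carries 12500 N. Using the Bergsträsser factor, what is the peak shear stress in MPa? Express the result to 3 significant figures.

Spring index C = D/d = 53.0/11.9 = 4.4538
K_B = (4C+2)/(4C−3) = 19.815/14.815 = 1.3375
τ₀ = 8FD/(πd³) = 8·12500·53.0/(π·11.9³) = 5.3e+06/5294.1 = 1001.1 MPa
τ_max = K·τ₀ = 1.3375 × 1001.1 = 1339 MPa

1340 MPa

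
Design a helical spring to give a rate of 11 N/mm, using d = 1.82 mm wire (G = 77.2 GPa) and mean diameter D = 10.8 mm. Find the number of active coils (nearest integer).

8

N_a = Gd⁴/(8D³k) = (77.2×10³ × 1.82⁴)/(8 × 10.8³ × 11)
    = 847038 / 110855 = 7.641 → 8 coils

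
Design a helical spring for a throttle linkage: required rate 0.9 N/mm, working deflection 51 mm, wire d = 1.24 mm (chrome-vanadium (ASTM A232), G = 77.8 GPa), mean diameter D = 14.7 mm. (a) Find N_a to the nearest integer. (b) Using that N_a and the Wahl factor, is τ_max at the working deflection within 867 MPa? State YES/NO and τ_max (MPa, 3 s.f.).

N_a = Gd⁴/(8D³k) = (77.8×10³)(1.24⁴)/(8·14.7³·0.9) = 8.042 → N_a = 8
Actual rate k = Gd⁴/(8D³·8) = 0.90476 N/mm
Working load F = kδ = 0.90476·51 = 46.143 N
C = 14.7/1.24 = 11.8548; K_W = (4C−1)/(4C−4)+0.615/C = 1.1210
τ_max = K_W·8FD/(πd³) = 1.1210·905.93 = 1015.5 MPa
τ_max > 867 MPa → exceeds allowable

(a) 8 coils; (b) NO, τ_max = 1020 MPa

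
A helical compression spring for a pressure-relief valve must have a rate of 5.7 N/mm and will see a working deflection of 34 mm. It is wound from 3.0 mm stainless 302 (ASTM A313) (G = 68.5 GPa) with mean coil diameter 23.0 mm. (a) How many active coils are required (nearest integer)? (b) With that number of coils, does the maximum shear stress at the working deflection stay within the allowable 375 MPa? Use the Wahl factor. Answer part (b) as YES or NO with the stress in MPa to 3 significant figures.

N_a = Gd⁴/(8D³k) = (68.5×10³)(3.0⁴)/(8·23.0³·5.7) = 10 → N_a = 10
Actual rate k = Gd⁴/(8D³·10) = 5.7004 N/mm
Working load F = kδ = 5.7004·34 = 193.81 N
C = 23.0/3.0 = 7.6667; K_W = (4C−1)/(4C−4)+0.615/C = 1.1927
τ_max = K_W·8FD/(πd³) = 1.1927·420.42 = 501.44 MPa
τ_max > 375 MPa → exceeds allowable

(a) 10 coils; (b) NO, τ_max = 501 MPa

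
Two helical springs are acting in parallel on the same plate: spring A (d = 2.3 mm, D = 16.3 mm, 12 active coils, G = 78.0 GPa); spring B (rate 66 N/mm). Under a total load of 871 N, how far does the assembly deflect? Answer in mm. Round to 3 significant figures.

k_A = Gd⁴/(8D³N_a) = (78.0×10³)(2.3⁴)/(8·16.3³·12) = 5.2502 N/mm
Parallel: k_eq = 5.2502 + 66 = 71.25 N/mm
δ = F/k_eq = 871/71.25 = 12.225 mm

12.2 mm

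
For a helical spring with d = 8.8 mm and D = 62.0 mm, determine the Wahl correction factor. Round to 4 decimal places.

C = D/d = 62.0/8.8 = 7.0455
K_W = (4C−1)/(4C−4) + 0.615/C = 27.182/24.182 + 0.0873 = 1.2114

1.2114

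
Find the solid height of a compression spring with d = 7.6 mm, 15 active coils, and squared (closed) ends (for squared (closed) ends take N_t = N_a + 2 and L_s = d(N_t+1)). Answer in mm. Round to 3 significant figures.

137 mm

squared (closed) ends: N_t = N_a + 2 = 15 + 2 = 17
L_s = d·(N_t+1) = 7.6 × 18 = 136.8 mm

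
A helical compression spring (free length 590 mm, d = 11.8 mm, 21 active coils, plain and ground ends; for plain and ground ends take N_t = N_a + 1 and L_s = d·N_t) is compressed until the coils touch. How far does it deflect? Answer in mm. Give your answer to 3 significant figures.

N_t = 22; L_s = 11.8·22 = 259.6 mm
δ_solid = L₀ − L_s = 590 − 259.6 = 330.4 mm

330 mm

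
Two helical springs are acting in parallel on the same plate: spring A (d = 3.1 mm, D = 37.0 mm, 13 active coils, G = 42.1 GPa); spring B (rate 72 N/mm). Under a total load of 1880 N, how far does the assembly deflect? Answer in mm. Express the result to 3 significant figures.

25.8 mm

k_A = Gd⁴/(8D³N_a) = (42.1×10³)(3.1⁴)/(8·37.0³·13) = 0.73806 N/mm
Parallel: k_eq = 0.73806 + 72 = 72.738 N/mm
δ = F/k_eq = 1880/72.738 = 25.846 mm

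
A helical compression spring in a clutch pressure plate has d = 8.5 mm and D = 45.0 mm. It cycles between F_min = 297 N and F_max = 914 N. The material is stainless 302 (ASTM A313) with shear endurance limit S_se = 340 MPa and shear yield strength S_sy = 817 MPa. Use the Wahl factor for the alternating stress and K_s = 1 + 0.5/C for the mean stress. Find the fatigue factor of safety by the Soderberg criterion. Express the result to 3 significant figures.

C = D/d = 45.0/8.5 = 5.2941; K_W = (4C−1)/(4C−4)+0.615/C = 1.2908; K_s = 1+0.5/C = 1.0944
F_a = (F_max−F_min)/2 = 308.5 N; F_m = (F_max+F_min)/2 = 605.5 N
τ_a = K_W·8F_aD/(πd³) = 1.2908 × 57.564 = 74.305 MPa
τ_m = K_s·8F_mD/(πd³) = 1.0944 × 112.98 = 123.65 MPa
Soderberg: 1/n_f = τ_a/S_se + τ_m/S_sy = 74.305/340 + 123.65/817 = 0.21854 + 0.15135 = 0.36989
n_f = 1/0.36989 = 2.703

2.70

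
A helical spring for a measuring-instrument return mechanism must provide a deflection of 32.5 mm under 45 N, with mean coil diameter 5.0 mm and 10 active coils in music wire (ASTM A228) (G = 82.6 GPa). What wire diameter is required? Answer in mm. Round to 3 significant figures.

Required rate k = F/δ = 45/32.5 = 1.3846 N/mm
d = (8D³N_a·k / G)^(1/4) = (8·5.0³·10·1.3846 / (82.6×10³))^0.25
  = (0.16763)^0.25 = 0.6399 mm

0.640 mm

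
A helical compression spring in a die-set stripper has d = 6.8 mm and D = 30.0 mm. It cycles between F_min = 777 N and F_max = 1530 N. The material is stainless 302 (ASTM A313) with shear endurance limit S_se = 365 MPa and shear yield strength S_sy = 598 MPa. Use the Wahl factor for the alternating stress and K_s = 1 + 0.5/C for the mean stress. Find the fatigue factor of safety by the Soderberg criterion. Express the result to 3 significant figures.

C = D/d = 30.0/6.8 = 4.4118; K_W = (4C−1)/(4C−4)+0.615/C = 1.3592; K_s = 1+0.5/C = 1.1133
F_a = (F_max−F_min)/2 = 376.5 N; F_m = (F_max+F_min)/2 = 1153.5 N
τ_a = K_W·8F_aD/(πd³) = 1.3592 × 91.474 = 124.33 MPa
τ_m = K_s·8F_mD/(πd³) = 1.1133 × 280.25 = 312.02 MPa
Soderberg: 1/n_f = τ_a/S_se + τ_m/S_sy = 124.33/365 + 312.02/598 = 0.34064 + 0.52177 = 0.86241
n_f = 1/0.86241 = 1.16

1.16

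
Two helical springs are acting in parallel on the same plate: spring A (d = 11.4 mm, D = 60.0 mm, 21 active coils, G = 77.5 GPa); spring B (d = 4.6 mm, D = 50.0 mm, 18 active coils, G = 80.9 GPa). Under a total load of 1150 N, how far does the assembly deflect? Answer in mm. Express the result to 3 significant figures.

k_A = Gd⁴/(8D³N_a) = (77.5×10³)(11.4⁴)/(8·60.0³·21) = 36.071 N/mm
k_B = Gd⁴/(8D³N_a) = (80.9×10³)(4.6⁴)/(8·50.0³·18) = 2.0124 N/mm
Parallel: k_eq = 36.071 + 2.0124 = 38.083 N/mm
δ = F/k_eq = 1150/38.083 = 30.197 mm

30.2 mm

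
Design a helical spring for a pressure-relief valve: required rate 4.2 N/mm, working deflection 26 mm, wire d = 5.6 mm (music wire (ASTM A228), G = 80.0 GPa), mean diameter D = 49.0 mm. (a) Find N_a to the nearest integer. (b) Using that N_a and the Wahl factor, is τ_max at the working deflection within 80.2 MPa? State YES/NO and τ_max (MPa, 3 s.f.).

N_a = Gd⁴/(8D³k) = (80.0×10³)(5.6⁴)/(8·49.0³·4.2) = 19.9 → N_a = 20
Actual rate k = Gd⁴/(8D³·20) = 4.1796 N/mm
Working load F = kδ = 4.1796·26 = 108.67 N
C = 49.0/5.6 = 8.7500; K_W = (4C−1)/(4C−4)+0.615/C = 1.1671
τ_max = K_W·8FD/(πd³) = 1.1671·77.211 = 90.11 MPa
τ_max > 80.2 MPa → exceeds allowable

(a) 20 coils; (b) NO, τ_max = 90.1 MPa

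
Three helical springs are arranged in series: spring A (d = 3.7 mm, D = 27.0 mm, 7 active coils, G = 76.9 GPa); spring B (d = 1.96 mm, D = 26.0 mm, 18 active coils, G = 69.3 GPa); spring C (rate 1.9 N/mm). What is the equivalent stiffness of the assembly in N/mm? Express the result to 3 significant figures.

k_A = Gd⁴/(8D³N_a) = (76.9×10³)(3.7⁴)/(8·27.0³·7) = 13.075 N/mm
k_B = Gd⁴/(8D³N_a) = (69.3×10³)(1.96⁴)/(8·26.0³·18) = 0.40409 N/mm
Series: 1/k_eq = 1/13.075 + 1/0.40409 + 1/1.9 = 3.0775; k_eq = 0.32494 N/mm

0.325 N/mm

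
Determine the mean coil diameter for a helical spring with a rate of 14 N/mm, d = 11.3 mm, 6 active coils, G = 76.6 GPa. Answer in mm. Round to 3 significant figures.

123 mm

D = (Gd⁴/(8N_a·k))^(1/3) = (76.6×10³·11.3⁴/(8·6·14))^(1/3)
  = (1.85855e+06)^(1/3) = 122.9488 mm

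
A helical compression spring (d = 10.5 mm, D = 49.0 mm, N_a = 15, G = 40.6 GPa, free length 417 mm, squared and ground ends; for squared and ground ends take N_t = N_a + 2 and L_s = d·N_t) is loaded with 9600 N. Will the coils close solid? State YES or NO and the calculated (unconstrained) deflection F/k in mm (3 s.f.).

YES, δ = 275 mm

k = Gd⁴/(8D³N_a) = (40.6×10³)(10.5⁴)/(8·49.0³·15) = 34.955 N/mm
N_t = 17; L_s = 10.5·17 = 178.5 mm; δ_solid = L₀ − L_s = 417 − 178.5 = 238.5 mm
δ = F/k = 9600/34.955 = 274.64 mm
δ ≥ δ_solid → spring goes solid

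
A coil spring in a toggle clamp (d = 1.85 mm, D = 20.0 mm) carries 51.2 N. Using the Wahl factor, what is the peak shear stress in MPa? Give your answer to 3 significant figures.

467 MPa

Spring index C = D/d = 20.0/1.85 = 10.8108
K_W = (4C−1)/(4C−4) + 0.615/C = 42.243/39.243 + 0.0569 = 1.1333
τ₀ = 8FD/(πd³) = 8·51.2·20.0/(π·1.85³) = 8192/19.891 = 411.84 MPa
τ_max = K·τ₀ = 1.1333 × 411.84 = 466.75 MPa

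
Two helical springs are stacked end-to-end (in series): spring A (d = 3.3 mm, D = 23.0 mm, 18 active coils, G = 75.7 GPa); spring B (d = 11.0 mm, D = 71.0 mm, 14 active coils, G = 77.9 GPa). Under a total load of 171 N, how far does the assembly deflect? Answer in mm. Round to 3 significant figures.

39.4 mm

k_A = Gd⁴/(8D³N_a) = (75.7×10³)(3.3⁴)/(8·23.0³·18) = 5.124 N/mm
k_B = Gd⁴/(8D³N_a) = (77.9×10³)(11.0⁴)/(8·71.0³·14) = 28.452 N/mm
Series: 1/k_eq = 1/5.124 + 1/28.452 = 0.23031; k_eq = 4.342 N/mm
δ = F/k_eq = 171/4.342 = 39.383 mm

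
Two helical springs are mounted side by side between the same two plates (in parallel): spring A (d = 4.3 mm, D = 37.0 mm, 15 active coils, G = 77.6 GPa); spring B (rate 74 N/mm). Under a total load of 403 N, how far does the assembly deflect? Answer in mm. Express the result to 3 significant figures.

k_A = Gd⁴/(8D³N_a) = (77.6×10³)(4.3⁴)/(8·37.0³·15) = 4.3646 N/mm
Parallel: k_eq = 4.3646 + 74 = 78.365 N/mm
δ = F/k_eq = 403/78.365 = 5.1426 mm

5.14 mm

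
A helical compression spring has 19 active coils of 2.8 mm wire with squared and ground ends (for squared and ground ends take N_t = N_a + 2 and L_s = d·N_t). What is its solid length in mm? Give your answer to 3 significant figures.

58.8 mm

squared and ground ends: N_t = N_a + 2 = 19 + 2 = 21
L_s = d·N_t = 2.8 × 21 = 58.8 mm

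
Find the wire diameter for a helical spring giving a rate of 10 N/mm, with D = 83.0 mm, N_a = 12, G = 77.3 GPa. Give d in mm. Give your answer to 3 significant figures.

9.18 mm

d = (8D³N_a·k / G)^(1/4) = (8·83.0³·12·10 / (77.3×10³))^0.25
  = (7101.1)^0.25 = 9.1798 mm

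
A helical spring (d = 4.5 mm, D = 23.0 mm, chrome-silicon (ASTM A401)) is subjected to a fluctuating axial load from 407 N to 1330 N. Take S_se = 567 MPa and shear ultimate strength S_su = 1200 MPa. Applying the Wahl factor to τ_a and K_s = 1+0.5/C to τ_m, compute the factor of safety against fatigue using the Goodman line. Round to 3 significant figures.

0.839

C = D/d = 23.0/4.5 = 5.1111; K_W = (4C−1)/(4C−4)+0.615/C = 1.3028; K_s = 1+0.5/C = 1.0978
F_a = (F_max−F_min)/2 = 461.5 N; F_m = (F_max+F_min)/2 = 868.5 N
τ_a = K_W·8F_aD/(πd³) = 1.3028 × 296.62 = 386.43 MPa
τ_m = K_s·8F_mD/(πd³) = 1.0978 × 558.21 = 612.82 MPa
Goodman: 1/n_f = τ_a/S_se + τ_m/S_su = 386.43/567 + 612.82/1200 = 0.68153 + 0.51068 = 1.1922
n_f = 1/1.1922 = 0.8388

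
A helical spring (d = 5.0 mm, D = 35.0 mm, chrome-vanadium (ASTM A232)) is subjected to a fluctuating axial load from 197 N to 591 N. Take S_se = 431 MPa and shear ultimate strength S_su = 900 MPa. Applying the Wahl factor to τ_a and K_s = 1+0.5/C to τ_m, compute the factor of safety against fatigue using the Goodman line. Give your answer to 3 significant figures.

C = D/d = 35.0/5.0 = 7.0000; K_W = (4C−1)/(4C−4)+0.615/C = 1.2129; K_s = 1+0.5/C = 1.0714
F_a = (F_max−F_min)/2 = 197 N; F_m = (F_max+F_min)/2 = 394 N
τ_a = K_W·8F_aD/(πd³) = 1.2129 × 140.46 = 170.36 MPa
τ_m = K_s·8F_mD/(πd³) = 1.0714 × 280.93 = 300.99 MPa
Goodman: 1/n_f = τ_a/S_se + τ_m/S_su = 170.36/431 + 300.99/900 = 0.39527 + 0.33444 = 0.72971
n_f = 1/0.72971 = 1.37

1.37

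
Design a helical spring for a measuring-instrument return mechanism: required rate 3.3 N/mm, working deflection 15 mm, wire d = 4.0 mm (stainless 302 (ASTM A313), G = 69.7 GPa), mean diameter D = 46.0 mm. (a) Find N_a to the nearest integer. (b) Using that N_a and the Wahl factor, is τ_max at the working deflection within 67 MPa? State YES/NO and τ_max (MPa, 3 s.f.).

(a) 7 coils; (b) NO, τ_max = 101 MPa

N_a = Gd⁴/(8D³k) = (69.7×10³)(4.0⁴)/(8·46.0³·3.3) = 6.944 → N_a = 7
Actual rate k = Gd⁴/(8D³·7) = 3.2735 N/mm
Working load F = kδ = 3.2735·15 = 49.102 N
C = 46.0/4.0 = 11.5000; K_W = (4C−1)/(4C−4)+0.615/C = 1.1249
τ_max = K_W·8FD/(πd³) = 1.1249·89.871 = 101.1 MPa
τ_max > 67 MPa → exceeds allowable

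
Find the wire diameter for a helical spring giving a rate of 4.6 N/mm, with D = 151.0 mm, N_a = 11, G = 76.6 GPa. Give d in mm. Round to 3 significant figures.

11.6 mm

d = (8D³N_a·k / G)^(1/4) = (8·151.0³·11·4.6 / (76.6×10³))^0.25
  = (18195)^0.25 = 11.6141 mm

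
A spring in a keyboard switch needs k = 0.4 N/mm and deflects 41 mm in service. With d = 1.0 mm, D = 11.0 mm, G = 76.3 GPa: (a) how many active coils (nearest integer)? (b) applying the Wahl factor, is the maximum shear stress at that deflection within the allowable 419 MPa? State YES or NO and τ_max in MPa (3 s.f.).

(a) 18 coils; (b) NO, τ_max = 517 MPa

N_a = Gd⁴/(8D³k) = (76.3×10³)(1.0⁴)/(8·11.0³·0.4) = 17.91 → N_a = 18
Actual rate k = Gd⁴/(8D³·18) = 0.39809 N/mm
Working load F = kδ = 0.39809·41 = 16.322 N
C = 11.0/1.0 = 11.0000; K_W = (4C−1)/(4C−4)+0.615/C = 1.1309
τ_max = K_W·8FD/(πd³) = 1.1309·457.19 = 517.04 MPa
τ_max > 419 MPa → exceeds allowable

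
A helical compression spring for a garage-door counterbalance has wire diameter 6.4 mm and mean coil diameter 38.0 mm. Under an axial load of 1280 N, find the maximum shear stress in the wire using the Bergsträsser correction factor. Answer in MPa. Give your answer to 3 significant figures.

586 MPa

Spring index C = D/d = 38.0/6.4 = 5.9375
K_B = (4C+2)/(4C−3) = 25.750/20.750 = 1.2410
τ₀ = 8FD/(πd³) = 8·1280·38.0/(π·6.4³) = 389120/823.55 = 472.49 MPa
τ_max = K·τ₀ = 1.2410 × 472.49 = 586.34 MPa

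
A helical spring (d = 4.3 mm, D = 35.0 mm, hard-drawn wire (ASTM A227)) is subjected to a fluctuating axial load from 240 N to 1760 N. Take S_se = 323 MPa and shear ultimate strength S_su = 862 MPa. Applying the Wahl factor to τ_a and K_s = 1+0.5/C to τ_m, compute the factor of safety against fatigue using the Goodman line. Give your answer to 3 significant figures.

0.223

C = D/d = 35.0/4.3 = 8.1395; K_W = (4C−1)/(4C−4)+0.615/C = 1.1806; K_s = 1+0.5/C = 1.0614
F_a = (F_max−F_min)/2 = 760 N; F_m = (F_max+F_min)/2 = 1000 N
τ_a = K_W·8F_aD/(πd³) = 1.1806 × 851.95 = 1005.8 MPa
τ_m = K_s·8F_mD/(πd³) = 1.0614 × 1121 = 1189.9 MPa
Goodman: 1/n_f = τ_a/S_se + τ_m/S_su = 1005.8/323 + 1189.9/862 = 3.11400 + 1.38034 = 4.4943
n_f = 1/4.4943 = 0.2225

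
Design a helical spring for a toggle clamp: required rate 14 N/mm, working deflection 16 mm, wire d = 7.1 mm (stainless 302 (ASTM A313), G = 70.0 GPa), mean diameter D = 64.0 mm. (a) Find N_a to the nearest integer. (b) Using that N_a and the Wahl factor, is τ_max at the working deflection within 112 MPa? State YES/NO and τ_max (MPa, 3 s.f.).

(a) 6 coils; (b) NO, τ_max = 120 MPa

N_a = Gd⁴/(8D³k) = (70.0×10³)(7.1⁴)/(8·64.0³·14) = 6.059 → N_a = 6
Actual rate k = Gd⁴/(8D³·6) = 14.137 N/mm
Working load F = kδ = 14.137·16 = 226.19 N
C = 64.0/7.1 = 9.0141; K_W = (4C−1)/(4C−4)+0.615/C = 1.1618
τ_max = K_W·8FD/(πd³) = 1.1618·102.99 = 119.66 MPa
τ_max > 112 MPa → exceeds allowable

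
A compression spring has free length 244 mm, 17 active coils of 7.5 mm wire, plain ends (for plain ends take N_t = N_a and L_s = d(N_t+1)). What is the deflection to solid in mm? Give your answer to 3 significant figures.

109 mm

N_t = 17; L_s = 7.5·18 = 135 mm
δ_solid = L₀ − L_s = 244 − 135 = 109 mm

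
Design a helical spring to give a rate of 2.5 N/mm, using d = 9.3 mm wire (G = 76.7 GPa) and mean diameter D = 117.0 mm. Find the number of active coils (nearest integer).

18

N_a = Gd⁴/(8D³k) = (76.7×10³ × 9.3⁴)/(8 × 117.0³ × 2.5)
    = 5.73756e+08 / 3.20323e+07 = 17.91 → 18 coils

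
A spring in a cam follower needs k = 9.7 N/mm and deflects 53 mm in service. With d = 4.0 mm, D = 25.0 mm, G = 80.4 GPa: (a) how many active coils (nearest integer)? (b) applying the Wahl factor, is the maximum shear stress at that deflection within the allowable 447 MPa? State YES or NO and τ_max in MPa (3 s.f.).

N_a = Gd⁴/(8D³k) = (80.4×10³)(4.0⁴)/(8·25.0³·9.7) = 16.98 → N_a = 17
Actual rate k = Gd⁴/(8D³·17) = 9.6858 N/mm
Working load F = kδ = 9.6858·53 = 513.35 N
C = 25.0/4.0 = 6.2500; K_W = (4C−1)/(4C−4)+0.615/C = 1.2413
τ_max = K_W·8FD/(πd³) = 1.2413·510.64 = 633.83 MPa
τ_max > 447 MPa → exceeds allowable

(a) 17 coils; (b) NO, τ_max = 634 MPa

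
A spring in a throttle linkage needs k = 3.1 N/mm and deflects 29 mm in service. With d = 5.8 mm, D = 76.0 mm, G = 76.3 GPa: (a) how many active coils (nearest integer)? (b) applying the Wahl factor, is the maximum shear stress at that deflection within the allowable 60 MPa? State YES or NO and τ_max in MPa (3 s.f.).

(a) 8 coils; (b) NO, τ_max = 98.0 MPa

N_a = Gd⁴/(8D³k) = (76.3×10³)(5.8⁴)/(8·76.0³·3.1) = 7.931 → N_a = 8
Actual rate k = Gd⁴/(8D³·8) = 3.0734 N/mm
Working load F = kδ = 3.0734·29 = 89.128 N
C = 76.0/5.8 = 13.1034; K_W = (4C−1)/(4C−4)+0.615/C = 1.1089
τ_max = K_W·8FD/(πd³) = 1.1089·88.406 = 98.034 MPa
τ_max > 60 MPa → exceeds allowable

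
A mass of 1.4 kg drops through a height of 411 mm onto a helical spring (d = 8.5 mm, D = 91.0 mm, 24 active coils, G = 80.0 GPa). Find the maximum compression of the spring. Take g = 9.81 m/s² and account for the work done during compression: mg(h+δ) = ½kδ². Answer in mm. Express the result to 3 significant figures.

67.5 mm

k = Gd⁴/(8D³N_a) = (80.0×10³)(8.5⁴)/(8·91.0³·24) = 2.8863 N/mm
W = mg = 1.4 × 9.81 = 13.734 N
½kδ² − Wδ − Wh = 0 → δ = (W + √(W² + 2kWh))/k
δ = (13.734 + √(188.62 + 32584.4))/2.8863 = (13.734 + 181.03)/2.8863 = 67.48 mm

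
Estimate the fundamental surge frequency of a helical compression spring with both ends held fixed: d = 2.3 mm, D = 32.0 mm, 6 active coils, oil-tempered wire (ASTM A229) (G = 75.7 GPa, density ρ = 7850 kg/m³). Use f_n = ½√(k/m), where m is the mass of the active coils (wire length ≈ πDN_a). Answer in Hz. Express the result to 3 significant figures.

k = Gd⁴/(8D³N_a) = (75.7×10³)(2.3⁴)/(8·32.0³·6) = 1.3468 N/mm = 1346.8 N/m
Wire length L = πDN_a = π·32.0·6 = 603.19 mm
m = ρ·(πd²/4)·L = 7850 × 4.1548×10⁻⁶ m² × 0.60319 m = 0.019673 kg
f_n = ½√(k/m) = 0.5·√(1346.8/0.019673) = 0.5·√(68462) = 130.83 Hz

131 Hz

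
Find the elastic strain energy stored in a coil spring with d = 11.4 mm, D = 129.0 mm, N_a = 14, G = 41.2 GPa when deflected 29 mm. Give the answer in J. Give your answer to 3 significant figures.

1.22 J

k = Gd⁴/(8D³N_a) = (41.2×10³)(11.4⁴)/(8·129.0³·14) = 2.8942 N/mm
U = ½kδ² = 0.5 × 2.8942 × 29² = 1217 N·mm = 1.217 J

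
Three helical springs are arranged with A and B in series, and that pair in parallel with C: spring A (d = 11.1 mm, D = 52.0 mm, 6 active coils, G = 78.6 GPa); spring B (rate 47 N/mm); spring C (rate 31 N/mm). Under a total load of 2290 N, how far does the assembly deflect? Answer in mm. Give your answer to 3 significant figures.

k_A = Gd⁴/(8D³N_a) = (78.6×10³)(11.1⁴)/(8·52.0³·6) = 176.79 N/mm
Springs A,B series: k_AB = 1/(1/176.79+1/47) = 37.129 N/mm; parallel with C: k_eq = 37.129+31 = 68.129 N/mm
δ = F/k_eq = 2290/68.129 = 33.613 mm

33.6 mm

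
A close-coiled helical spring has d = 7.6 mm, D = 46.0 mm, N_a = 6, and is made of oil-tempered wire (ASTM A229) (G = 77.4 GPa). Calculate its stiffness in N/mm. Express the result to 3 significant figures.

k = Gd⁴/(8D³N_a) = (77.4×10³ × 7.6⁴) / (8 × 46.0³ × 6)
  = 2.58223e+08 / 4.67213e+06 = 55.269 N/mm

55.3 N/mm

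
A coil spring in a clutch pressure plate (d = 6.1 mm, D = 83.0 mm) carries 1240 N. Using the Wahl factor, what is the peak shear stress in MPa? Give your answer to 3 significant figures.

1280 MPa

Spring index C = D/d = 83.0/6.1 = 13.6066
K_W = (4C−1)/(4C−4) + 0.615/C = 53.426/50.426 + 0.0452 = 1.1047
τ₀ = 8FD/(πd³) = 8·1240·83.0/(π·6.1³) = 823360/713.08 = 1154.7 MPa
τ_max = K·τ₀ = 1.1047 × 1154.7 = 1275.5 MPa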